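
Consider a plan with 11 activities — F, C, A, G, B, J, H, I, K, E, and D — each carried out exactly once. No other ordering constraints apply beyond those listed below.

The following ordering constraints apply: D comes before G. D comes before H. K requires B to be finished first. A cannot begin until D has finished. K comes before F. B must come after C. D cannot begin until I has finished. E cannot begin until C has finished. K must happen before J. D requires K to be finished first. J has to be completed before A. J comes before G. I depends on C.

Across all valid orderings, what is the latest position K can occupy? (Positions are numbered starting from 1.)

5

Every activity that must follow K has to come after it. Tracing all chains starting from K, those activities are: F, A, G, J, H, D — 6 in total.
With 6 mandatory successors out of 11 activities total, the latest slot for K is 11−6 = 5, and it's reachable by doing all non-successors before K.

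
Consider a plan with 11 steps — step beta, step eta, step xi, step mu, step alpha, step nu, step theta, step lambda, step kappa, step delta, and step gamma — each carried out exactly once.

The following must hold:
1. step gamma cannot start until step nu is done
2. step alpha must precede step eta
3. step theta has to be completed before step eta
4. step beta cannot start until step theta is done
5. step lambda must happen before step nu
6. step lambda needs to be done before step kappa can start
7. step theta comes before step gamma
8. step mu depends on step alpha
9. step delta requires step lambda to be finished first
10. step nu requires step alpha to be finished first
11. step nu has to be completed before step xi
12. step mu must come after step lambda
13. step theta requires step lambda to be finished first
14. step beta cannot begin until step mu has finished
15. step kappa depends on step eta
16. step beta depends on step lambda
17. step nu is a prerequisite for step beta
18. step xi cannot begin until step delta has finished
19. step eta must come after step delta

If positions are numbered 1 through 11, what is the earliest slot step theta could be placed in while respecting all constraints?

The only step forced before step theta (directly or transitively) is step lambda.
So at minimum 1 step comes before step theta, putting step theta no earlier than position 2. That position is achievable by scheduling exactly that predecessor first.

2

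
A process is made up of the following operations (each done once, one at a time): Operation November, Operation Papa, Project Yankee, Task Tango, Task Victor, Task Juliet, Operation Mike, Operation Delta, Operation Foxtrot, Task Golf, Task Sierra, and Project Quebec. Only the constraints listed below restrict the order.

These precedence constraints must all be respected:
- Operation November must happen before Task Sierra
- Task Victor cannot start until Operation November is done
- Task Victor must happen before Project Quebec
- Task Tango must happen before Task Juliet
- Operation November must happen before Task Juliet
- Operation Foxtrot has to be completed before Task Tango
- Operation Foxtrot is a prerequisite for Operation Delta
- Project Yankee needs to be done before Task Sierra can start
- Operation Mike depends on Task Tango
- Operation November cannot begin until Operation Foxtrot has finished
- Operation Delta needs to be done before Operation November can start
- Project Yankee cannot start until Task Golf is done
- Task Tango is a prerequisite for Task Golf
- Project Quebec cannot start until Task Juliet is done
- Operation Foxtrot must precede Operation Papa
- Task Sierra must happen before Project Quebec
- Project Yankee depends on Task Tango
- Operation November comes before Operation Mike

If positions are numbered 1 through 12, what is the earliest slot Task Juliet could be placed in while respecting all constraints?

Working backwards through the constraints from Task Juliet, its full set of required predecessors is Operation November, Task Tango, Operation Delta, Operation Foxtrot — 4 of them.
With 4 mandatory predecessors, the earliest Task Juliet can sit is position 4+1 = 5, and placing just those 4 first achieves it.

5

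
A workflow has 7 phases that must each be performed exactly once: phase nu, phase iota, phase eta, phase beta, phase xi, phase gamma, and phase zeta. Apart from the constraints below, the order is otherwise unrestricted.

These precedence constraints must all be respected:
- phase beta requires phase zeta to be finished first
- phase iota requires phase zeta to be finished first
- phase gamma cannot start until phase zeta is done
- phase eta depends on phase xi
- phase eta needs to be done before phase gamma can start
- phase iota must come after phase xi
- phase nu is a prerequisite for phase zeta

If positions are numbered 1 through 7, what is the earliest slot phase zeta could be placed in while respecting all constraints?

The only phase forced before phase zeta (directly or transitively) is phase nu.
So at minimum 1 phase comes before phase zeta, putting phase zeta no earlier than position 2. That position is achievable by scheduling exactly that predecessor first.

2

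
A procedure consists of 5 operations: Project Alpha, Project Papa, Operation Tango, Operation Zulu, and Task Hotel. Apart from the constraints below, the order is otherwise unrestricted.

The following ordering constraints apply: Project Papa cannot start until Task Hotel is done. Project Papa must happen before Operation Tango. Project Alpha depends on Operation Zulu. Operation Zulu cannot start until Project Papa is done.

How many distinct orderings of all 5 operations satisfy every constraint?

3

Only Task Hotel has no prerequisites, so it must go first.
Systematically extending each partial ordering one operation at a time and counting, there are 3 complete orderings.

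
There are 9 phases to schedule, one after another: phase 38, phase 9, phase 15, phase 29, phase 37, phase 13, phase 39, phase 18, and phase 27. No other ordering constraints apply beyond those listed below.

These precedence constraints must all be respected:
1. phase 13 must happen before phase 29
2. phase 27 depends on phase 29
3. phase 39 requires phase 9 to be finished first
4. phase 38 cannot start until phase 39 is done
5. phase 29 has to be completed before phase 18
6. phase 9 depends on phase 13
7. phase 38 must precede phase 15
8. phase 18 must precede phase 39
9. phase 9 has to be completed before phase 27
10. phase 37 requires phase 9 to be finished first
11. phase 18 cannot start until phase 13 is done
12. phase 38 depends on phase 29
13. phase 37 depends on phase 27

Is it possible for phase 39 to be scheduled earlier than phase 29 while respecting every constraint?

No

Following phase 29 → phase 18 → phase 39, phase 29 must precede phase 39 in every valid ordering.
So no valid ordering can have phase 39 before phase 29.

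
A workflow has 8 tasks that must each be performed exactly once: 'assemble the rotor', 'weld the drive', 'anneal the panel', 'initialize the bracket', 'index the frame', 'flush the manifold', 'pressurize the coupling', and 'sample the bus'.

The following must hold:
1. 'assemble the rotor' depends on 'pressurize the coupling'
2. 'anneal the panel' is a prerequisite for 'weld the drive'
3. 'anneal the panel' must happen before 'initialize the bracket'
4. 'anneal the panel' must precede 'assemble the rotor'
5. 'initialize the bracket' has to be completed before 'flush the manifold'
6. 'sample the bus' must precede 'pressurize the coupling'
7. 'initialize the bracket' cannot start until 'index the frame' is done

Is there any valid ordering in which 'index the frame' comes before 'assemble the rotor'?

The constraints leave 'index the frame' and 'assemble the rotor' unordered relative to each other; nothing requires 'assemble the rotor' earlier.
That means at least one valid schedule has 'index the frame' before 'assemble the rotor'.

Yes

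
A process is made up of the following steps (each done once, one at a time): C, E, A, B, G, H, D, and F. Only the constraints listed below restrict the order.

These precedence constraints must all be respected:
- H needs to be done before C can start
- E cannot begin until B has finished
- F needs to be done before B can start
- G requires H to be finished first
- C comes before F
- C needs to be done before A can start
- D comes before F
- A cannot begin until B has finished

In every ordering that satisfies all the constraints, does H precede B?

There is a constraint chain H → C → F → B.
So H must precede B in any valid ordering.

Yes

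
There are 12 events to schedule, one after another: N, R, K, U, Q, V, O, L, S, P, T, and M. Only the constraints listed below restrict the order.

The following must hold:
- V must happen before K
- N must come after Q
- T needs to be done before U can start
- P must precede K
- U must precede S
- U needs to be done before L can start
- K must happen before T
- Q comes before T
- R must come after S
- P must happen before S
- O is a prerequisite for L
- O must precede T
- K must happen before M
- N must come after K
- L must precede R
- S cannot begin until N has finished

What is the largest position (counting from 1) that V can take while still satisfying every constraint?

4

Following every chain forward from V, the events that must come later are N, R, K, U, L, S, T, M — 8 of them.
So at least 8 events follow V, putting V no later than position 4. That position is achievable by scheduling everything else first.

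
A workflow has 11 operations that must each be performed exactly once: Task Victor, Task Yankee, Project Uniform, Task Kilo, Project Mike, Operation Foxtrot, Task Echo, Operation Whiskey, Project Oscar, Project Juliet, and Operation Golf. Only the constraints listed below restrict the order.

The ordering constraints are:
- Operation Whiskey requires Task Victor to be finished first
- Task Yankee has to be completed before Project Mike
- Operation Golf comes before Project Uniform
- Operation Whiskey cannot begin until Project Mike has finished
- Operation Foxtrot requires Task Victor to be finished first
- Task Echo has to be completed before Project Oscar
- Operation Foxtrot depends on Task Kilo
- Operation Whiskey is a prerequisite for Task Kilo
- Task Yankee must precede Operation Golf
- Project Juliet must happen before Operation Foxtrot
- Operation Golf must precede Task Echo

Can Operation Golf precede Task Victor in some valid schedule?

Yes

Nothing in the constraints forces Task Victor before Operation Golf — there is no chain from Task Victor to Operation Golf.
That means at least one valid schedule has Operation Golf before Task Victor.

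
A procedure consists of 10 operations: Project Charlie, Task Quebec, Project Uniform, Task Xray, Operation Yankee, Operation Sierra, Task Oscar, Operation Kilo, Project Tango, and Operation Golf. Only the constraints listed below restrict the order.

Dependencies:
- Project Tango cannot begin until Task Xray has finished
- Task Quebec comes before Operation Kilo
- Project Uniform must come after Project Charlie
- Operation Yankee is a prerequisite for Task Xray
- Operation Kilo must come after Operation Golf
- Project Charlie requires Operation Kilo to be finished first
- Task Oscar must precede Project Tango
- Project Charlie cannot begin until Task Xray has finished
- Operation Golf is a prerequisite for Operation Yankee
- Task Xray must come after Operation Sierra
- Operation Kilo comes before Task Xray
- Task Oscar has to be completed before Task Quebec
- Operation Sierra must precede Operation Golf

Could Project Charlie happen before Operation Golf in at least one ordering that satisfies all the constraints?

Following Operation Golf → Operation Kilo → Project Charlie, Operation Golf must precede Project Charlie in every valid ordering.
So no valid ordering can have Project Charlie before Operation Golf.

No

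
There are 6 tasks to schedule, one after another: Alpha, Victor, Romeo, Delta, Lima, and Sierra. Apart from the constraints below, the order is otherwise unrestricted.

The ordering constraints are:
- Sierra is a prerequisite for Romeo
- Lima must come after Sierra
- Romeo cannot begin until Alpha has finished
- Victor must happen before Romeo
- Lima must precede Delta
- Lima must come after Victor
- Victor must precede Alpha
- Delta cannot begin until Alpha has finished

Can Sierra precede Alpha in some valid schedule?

Yes

Nothing in the constraints forces Alpha before Sierra — there is no chain from Alpha to Sierra.
So a valid ordering placing Sierra earlier than Alpha exists.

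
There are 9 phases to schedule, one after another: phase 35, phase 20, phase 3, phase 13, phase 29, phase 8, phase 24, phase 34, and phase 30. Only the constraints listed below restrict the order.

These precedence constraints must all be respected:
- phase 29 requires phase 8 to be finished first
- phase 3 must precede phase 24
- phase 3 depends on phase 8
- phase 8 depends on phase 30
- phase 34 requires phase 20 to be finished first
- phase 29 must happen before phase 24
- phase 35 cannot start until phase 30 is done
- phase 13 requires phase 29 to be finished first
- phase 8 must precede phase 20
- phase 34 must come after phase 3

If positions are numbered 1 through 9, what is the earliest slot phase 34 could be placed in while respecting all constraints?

5

The phases that are forced before phase 34, directly or transitively, are phase 20, phase 3, phase 8, phase 30. That's 4 phases.
With 4 mandatory predecessors, the earliest phase 34 can sit is position 4+1 = 5, and placing just those 4 first achieves it.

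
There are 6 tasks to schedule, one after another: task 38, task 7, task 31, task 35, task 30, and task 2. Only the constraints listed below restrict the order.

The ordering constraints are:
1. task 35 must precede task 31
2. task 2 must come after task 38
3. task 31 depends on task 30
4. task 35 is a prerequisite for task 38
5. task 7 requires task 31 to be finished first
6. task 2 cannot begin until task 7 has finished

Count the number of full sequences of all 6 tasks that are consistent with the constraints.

7

2 tasks have no prerequisites (task 35, task 30), so any of them could come first.
Systematically extending each partial ordering one task at a time and counting, there are 7 complete orderings.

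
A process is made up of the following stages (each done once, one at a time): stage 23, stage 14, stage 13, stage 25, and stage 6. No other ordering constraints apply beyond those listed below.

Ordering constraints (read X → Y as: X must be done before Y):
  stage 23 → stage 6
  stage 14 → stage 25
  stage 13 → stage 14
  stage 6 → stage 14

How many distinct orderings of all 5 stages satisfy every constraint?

2 stages have no prerequisites (stage 23, stage 13), so any of them could come first.
Systematically extending each partial ordering one stage at a time and counting, there are 3 complete orderings.

3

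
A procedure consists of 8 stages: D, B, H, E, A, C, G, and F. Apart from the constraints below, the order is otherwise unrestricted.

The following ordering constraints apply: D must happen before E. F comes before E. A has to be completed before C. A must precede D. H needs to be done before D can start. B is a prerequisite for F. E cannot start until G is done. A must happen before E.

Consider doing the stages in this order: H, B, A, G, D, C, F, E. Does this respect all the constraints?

Yes

Going through the constraints one by one, each required predecessor appears earlier in the sequence than its dependent — e.g. B (position 2) is before F (position 7), as required.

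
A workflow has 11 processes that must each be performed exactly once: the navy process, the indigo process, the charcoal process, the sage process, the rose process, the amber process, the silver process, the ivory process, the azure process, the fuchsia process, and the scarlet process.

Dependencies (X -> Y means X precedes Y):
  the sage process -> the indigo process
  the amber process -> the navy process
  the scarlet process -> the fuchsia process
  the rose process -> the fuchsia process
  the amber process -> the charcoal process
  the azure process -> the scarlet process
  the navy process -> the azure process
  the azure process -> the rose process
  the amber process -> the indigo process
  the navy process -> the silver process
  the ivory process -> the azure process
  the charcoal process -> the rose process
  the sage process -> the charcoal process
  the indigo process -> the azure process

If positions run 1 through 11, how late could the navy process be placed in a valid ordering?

6

Every process that must follow the navy process has to come after it. Tracing all chains starting from the navy process, those processes are: the rose process, the silver process, the azure process, the fuchsia process, the scarlet process — 5 in total.
With 5 mandatory successors out of 11 processes total, the latest slot for the navy process is 11−5 = 6, and it's reachable by doing all non-successors before the navy process.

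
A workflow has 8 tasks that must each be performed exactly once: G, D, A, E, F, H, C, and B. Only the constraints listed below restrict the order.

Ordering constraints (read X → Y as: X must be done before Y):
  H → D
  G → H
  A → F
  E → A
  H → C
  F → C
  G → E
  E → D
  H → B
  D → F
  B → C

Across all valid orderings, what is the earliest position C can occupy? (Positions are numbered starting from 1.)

8

Every task that must precede C has to come before it. Tracing all chains that end at C, those tasks are: G, D, A, E, F, H, B — 7 in total.
So at minimum 7 tasks come before C, putting C no earlier than position 8. That position is achievable by scheduling exactly those predecessors first.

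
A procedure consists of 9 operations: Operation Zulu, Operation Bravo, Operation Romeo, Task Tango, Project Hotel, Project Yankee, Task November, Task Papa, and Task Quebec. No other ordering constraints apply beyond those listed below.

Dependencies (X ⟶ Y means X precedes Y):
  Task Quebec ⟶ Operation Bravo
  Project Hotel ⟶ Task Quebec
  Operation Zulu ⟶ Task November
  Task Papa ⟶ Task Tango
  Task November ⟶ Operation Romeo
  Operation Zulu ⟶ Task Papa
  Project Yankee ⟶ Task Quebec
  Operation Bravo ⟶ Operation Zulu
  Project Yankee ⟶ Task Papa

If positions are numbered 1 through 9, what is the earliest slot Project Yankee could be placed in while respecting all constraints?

1

No constraint forces any other operation before Project Yankee, so it can be placed first.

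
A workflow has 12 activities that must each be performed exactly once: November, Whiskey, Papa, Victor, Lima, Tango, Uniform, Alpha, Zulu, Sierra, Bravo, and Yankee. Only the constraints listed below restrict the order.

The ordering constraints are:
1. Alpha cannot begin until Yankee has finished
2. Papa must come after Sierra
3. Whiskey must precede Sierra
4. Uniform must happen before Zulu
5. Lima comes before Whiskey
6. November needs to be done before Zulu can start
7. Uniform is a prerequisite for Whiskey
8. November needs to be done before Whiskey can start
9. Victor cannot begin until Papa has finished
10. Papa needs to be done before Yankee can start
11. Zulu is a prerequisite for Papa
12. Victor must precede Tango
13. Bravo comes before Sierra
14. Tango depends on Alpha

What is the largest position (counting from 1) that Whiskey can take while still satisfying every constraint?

The activities that are forced after Whiskey, directly or by a chain of constraints, are Papa, Victor, Tango, Alpha, Sierra, Yankee. That's 6 activities.
With 6 mandatory successors out of 12 activities total, the latest slot for Whiskey is 12−6 = 6, and it's reachable by doing all non-successors before Whiskey.

6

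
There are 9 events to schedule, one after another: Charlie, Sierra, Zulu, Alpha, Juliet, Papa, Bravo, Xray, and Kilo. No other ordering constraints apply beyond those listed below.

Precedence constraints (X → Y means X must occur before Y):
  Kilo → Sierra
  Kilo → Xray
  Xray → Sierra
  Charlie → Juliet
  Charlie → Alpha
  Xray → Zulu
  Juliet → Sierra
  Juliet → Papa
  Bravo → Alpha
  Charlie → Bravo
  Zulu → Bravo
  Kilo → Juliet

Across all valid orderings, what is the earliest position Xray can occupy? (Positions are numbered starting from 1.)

2

The only event forced before Xray (directly or transitively) is Kilo.
So at minimum 1 event comes before Xray, putting Xray no earlier than position 2. That position is achievable by scheduling exactly that predecessor first.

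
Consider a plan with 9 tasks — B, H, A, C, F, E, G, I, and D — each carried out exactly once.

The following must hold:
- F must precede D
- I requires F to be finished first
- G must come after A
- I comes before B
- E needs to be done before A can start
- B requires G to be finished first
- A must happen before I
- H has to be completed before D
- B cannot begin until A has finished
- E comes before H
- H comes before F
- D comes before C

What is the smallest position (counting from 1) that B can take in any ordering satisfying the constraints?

Working backwards through the constraints from B, its full set of required predecessors is H, A, F, E, G, I — 6 of them.
So at minimum 6 tasks come before B, putting B no earlier than position 7. That position is achievable by scheduling exactly those predecessors first.

7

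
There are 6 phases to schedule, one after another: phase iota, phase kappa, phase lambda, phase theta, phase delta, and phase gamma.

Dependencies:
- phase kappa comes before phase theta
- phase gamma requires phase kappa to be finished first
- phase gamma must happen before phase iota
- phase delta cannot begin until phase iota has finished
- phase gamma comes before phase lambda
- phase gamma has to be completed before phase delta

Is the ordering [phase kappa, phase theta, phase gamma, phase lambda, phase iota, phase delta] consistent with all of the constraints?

Checking each listed constraint against this order: for instance, phase gamma is in position 3 and phase delta in position 6, so that constraint holds — and the remaining constraints check out the same way.

Yes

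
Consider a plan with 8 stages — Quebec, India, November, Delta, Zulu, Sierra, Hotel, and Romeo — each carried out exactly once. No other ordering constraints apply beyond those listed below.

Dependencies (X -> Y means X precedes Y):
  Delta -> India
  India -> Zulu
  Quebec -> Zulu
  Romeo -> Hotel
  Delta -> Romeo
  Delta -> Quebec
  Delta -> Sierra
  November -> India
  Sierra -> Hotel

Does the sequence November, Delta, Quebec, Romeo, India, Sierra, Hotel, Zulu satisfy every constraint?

Every stated constraint is respected: Quebec sits at position 3, ahead of Zulu at position 8, and each of the other listed pairs likewise has the predecessor earlier in the sequence.

Yes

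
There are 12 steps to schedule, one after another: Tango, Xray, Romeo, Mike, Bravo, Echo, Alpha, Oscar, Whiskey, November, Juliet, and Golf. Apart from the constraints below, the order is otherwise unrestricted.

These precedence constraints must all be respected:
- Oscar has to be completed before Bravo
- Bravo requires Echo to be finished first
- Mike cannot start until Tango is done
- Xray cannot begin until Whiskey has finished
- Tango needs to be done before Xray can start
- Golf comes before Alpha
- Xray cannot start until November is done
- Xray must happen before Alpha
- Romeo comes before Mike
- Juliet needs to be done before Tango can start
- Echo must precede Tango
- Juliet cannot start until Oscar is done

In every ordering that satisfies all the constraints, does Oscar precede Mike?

There is a constraint chain Oscar → Juliet → Tango → Mike.
So Oscar must precede Mike in any valid ordering.

Yes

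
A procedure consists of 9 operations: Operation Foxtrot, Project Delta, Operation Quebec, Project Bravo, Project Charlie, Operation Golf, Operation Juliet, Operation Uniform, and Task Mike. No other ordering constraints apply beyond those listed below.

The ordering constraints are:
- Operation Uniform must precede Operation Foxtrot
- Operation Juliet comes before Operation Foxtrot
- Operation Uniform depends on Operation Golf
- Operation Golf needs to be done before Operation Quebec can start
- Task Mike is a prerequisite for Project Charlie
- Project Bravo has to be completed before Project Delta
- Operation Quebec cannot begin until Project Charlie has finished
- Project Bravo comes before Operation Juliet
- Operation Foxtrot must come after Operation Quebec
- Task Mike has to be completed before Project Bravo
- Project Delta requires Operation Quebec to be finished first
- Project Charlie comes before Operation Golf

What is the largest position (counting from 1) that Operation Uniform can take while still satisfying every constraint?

8

The only operation forced after Operation Uniform (directly or by a chain) is Operation Foxtrot.
With 1 mandatory successor out of 9 operations total, the latest slot for Operation Uniform is 9−1 = 8, and it's reachable by doing all non-successors before Operation Uniform.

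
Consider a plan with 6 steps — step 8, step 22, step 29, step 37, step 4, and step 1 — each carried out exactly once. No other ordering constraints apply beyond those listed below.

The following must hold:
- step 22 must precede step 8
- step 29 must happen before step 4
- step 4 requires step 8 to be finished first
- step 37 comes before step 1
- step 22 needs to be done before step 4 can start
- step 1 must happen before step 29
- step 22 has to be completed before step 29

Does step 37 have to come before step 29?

Yes

Following the dependencies: step 37 → step 1 → step 29.
Hence step 37 necessarily comes before step 29.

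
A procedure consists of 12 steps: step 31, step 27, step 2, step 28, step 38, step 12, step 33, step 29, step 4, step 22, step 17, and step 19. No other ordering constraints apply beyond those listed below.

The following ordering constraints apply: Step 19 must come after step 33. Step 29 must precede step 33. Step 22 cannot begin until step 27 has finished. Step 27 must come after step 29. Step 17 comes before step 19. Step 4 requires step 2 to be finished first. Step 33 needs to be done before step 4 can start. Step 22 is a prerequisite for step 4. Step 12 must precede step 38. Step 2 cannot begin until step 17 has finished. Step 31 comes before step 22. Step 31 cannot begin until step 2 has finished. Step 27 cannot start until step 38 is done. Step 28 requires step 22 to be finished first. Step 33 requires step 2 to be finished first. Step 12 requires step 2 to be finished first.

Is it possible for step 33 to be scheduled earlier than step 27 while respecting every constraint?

The constraints leave step 33 and step 27 unordered relative to each other; nothing requires step 27 earlier.
That means at least one valid schedule has step 33 before step 27.

Yes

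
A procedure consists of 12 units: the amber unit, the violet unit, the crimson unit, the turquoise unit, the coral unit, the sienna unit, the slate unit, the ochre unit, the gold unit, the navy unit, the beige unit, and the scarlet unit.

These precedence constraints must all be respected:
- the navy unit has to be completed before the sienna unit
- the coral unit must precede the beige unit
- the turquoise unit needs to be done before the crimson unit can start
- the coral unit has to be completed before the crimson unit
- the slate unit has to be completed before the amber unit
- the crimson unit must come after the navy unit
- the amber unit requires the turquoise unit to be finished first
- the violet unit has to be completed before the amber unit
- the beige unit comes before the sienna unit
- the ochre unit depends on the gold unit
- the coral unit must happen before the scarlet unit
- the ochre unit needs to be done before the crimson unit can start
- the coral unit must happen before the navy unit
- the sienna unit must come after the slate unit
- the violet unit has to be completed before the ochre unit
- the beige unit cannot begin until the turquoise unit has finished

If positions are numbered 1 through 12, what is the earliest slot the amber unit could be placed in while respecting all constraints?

4

Working backwards through the constraints from the amber unit, its full set of required predecessors is the violet unit, the turquoise unit, the slate unit — 3 of them.
With 3 mandatory predecessors, the earliest the amber unit can sit is position 3+1 = 4, and placing just those 3 first achieves it.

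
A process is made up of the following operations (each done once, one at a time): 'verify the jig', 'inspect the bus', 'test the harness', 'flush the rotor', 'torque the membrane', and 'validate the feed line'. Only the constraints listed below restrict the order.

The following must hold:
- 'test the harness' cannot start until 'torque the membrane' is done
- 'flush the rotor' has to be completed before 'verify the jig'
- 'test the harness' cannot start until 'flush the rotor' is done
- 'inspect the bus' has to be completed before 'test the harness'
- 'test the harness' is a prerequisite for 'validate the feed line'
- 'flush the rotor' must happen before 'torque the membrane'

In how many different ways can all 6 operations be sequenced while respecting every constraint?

14

2 operations have no prerequisites ('inspect the bus', 'flush the rotor'), so any of them could come first.
Systematically extending each partial ordering one operation at a time and counting, there are 14 complete orderings.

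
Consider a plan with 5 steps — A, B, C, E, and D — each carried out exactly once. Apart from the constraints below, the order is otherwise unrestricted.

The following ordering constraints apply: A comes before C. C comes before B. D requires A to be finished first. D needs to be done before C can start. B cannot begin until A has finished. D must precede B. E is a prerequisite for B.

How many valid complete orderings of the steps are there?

The steps with no prerequisites are A, E; any of them can be placed first.
Counting all ways to extend the partial order to a total order gives 4.

4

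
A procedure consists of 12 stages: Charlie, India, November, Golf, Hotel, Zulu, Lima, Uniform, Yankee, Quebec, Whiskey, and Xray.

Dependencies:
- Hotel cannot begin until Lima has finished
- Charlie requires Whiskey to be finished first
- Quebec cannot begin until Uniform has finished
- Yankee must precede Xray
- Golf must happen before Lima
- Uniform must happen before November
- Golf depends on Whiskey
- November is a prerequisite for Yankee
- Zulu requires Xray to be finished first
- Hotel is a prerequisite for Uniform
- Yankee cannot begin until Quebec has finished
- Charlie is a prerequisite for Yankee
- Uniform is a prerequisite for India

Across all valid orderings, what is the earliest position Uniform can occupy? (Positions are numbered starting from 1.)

Every stage that must precede Uniform has to come before it. Tracing all chains that end at Uniform, those stages are: Golf, Hotel, Lima, Whiskey — 4 in total.
So at minimum 4 stages come before Uniform, putting Uniform no earlier than position 5. That position is achievable by scheduling exactly those predecessors first.

5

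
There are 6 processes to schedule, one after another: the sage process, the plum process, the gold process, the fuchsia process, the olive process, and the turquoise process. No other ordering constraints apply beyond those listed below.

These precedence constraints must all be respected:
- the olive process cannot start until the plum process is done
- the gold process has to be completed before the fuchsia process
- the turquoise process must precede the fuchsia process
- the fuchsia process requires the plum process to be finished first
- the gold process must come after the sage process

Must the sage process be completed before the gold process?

Yes

There is a constraint chain the sage process → the gold process.
That forces the sage process before the gold process in every valid schedule.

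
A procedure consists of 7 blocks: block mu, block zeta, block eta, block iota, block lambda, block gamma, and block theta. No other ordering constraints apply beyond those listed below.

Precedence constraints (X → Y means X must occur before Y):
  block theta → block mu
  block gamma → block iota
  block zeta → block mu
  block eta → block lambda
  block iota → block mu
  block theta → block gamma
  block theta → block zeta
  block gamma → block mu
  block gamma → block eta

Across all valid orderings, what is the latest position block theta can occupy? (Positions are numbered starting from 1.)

The blocks that are forced after block theta, directly or by a chain of constraints, are block mu, block zeta, block eta, block iota, block lambda, block gamma. That's 6 blocks.
So at least 6 blocks follow block theta, putting block theta no later than position 1. That position is achievable by scheduling everything else first.

1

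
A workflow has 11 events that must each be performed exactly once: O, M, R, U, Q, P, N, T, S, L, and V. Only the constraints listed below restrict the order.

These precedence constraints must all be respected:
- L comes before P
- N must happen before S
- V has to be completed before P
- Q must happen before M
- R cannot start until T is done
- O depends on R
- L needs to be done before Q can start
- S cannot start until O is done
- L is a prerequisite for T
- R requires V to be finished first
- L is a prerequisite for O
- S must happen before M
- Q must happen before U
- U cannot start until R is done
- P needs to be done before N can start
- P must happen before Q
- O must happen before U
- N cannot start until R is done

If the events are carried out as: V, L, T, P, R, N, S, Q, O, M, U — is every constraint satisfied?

Here O comes after S.
That contradicts the constraint that O must precede S.

No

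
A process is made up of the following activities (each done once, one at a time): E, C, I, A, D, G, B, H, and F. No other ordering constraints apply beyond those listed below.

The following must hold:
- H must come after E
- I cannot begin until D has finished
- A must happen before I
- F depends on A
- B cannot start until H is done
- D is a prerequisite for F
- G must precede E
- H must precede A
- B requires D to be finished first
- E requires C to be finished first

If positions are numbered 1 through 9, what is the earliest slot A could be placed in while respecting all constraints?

5

Every activity that must precede A has to come before it. Tracing all chains that end at A, those activities are: E, C, G, H — 4 in total.
With 4 mandatory predecessors, the earliest A can sit is position 4+1 = 5, and placing just those 4 first achieves it.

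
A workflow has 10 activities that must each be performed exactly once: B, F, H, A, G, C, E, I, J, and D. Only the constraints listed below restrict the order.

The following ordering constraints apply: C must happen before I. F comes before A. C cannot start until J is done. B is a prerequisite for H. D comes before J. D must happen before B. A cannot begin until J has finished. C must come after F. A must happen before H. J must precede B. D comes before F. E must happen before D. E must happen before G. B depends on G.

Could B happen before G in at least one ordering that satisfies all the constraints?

No

The constraints give a chain G → B, which forces G before B.
So no valid ordering can have B before G.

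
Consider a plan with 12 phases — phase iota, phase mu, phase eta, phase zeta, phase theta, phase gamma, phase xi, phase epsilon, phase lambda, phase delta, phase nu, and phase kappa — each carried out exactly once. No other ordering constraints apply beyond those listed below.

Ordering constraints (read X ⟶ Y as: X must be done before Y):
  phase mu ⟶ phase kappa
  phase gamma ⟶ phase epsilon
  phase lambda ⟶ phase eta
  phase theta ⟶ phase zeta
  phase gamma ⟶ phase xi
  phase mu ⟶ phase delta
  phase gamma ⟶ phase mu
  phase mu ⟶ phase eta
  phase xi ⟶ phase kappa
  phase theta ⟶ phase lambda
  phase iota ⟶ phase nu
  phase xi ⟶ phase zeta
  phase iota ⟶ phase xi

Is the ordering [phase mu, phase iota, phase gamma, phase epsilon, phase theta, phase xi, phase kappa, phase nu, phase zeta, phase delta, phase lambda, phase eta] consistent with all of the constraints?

No

Here phase gamma comes after phase mu.
That contradicts the constraint that phase gamma must precede phase mu.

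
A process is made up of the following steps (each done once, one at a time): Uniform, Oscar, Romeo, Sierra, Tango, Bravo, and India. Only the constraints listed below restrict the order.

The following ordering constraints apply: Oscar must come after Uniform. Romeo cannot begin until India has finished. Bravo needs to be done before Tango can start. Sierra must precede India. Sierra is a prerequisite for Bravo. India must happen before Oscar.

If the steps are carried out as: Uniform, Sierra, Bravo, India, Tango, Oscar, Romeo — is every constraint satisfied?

Yes

Checking each listed constraint against this order: for instance, Uniform is in position 1 and Oscar in position 6, so that constraint holds — and the remaining constraints check out the same way.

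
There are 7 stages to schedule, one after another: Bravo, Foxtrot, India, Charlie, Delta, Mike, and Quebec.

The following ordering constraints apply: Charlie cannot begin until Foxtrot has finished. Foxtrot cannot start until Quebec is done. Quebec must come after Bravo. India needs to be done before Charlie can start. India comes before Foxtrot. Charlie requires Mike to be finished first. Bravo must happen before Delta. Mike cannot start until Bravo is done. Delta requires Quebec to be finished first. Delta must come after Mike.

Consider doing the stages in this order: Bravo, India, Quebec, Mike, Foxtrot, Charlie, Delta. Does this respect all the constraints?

Checking each listed constraint against this order: for instance, Bravo is in position 1 and Delta in position 7, so that constraint holds — and the remaining constraints check out the same way.

Yes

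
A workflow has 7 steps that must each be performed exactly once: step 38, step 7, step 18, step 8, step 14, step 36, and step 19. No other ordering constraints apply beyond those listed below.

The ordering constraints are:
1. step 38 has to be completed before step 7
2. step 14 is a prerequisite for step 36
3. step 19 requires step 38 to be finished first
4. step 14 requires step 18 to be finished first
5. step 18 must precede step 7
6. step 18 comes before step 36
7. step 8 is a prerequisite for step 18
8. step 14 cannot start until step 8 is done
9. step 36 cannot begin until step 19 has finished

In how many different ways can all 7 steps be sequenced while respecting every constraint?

2 steps have no prerequisites (step 38, step 8), so any of them could come first.
Counting all ways to extend the partial order to a total order gives 36.

36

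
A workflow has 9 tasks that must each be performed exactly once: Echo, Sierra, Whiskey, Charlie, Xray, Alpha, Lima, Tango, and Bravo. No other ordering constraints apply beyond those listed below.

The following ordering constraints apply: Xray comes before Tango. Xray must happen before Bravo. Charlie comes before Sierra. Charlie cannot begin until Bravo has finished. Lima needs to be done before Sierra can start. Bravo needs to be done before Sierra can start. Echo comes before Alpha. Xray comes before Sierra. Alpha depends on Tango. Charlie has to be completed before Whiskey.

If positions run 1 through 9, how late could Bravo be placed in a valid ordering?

Following every chain forward from Bravo, the tasks that must come later are Sierra, Whiskey, Charlie — 3 of them.
So at least 3 tasks follow Bravo, putting Bravo no later than position 6. That position is achievable by scheduling everything else first.

6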